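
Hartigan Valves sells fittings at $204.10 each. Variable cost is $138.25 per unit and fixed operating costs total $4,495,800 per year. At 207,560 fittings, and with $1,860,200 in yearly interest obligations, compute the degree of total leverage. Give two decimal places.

At 207,560 units, contribution = 207,560 × $65.85 = $13,667,826.00.
Operating income = contribution − fixed costs = $13,667,826.00 − $4,495,800 = $9,172,026.00. Interest = $1,860,200.00.
DOL = $13,667,826.00 ÷ $9,172,026.00 = 1.4902; DFL = $9,172,026.00 ÷ $7,311,826.00 = 1.2544.
Combined leverage = 1.4902 × 1.2544 = 1.8693.

1.87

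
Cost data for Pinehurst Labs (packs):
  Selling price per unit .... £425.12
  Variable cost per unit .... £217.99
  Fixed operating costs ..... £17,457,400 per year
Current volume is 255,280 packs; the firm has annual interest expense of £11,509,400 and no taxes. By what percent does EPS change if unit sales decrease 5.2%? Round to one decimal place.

-11.5%

Total contribution margin = 255,280 × £207.13 = £52,876,146.40.
Operating income = contribution − fixed costs = £52,876,146.40 − £17,457,400 = £35,418,746.40.
After interest of £11,509,400.00, pre-tax earnings = £23,909,346.40.
DCL = total CM / (EBIT − I) = £52,876,146.40 / £23,909,346.40 = 2.2115.
EPS therefore changes by 2.2115 × (-5.2%) = -11.5%.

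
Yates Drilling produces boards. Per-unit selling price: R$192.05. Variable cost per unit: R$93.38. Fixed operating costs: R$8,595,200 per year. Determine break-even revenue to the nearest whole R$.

CM per unit = R$192.05 − R$93.38 = R$98.67; CM ratio = R$98.67 / R$192.05 = 0.5138.
Break-even sales = FC ÷ CM ratio = R$8,595,200 × R$192.05 / R$98.67 = R$16,729,585.

R$16,729,585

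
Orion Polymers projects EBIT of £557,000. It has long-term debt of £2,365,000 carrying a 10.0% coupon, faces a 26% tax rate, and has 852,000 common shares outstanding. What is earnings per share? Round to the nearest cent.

Interest = £236,500.00, so EBT = £557,000 − £236,500.00 = £320,500.00.
After tax at 26%: net income = £320,500.00 × 0.74 = £237,170.00.
EPS = £237,170.00 ÷ 852,000 = £0.28.

£0.28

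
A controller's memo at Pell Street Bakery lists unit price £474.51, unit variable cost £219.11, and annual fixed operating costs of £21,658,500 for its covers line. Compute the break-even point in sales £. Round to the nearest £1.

CM per unit = £474.51 − £219.11 = £255.40; CM ratio = £255.40 / £474.51 = 0.5382.
Break-even revenue = fixed costs × price ÷ CM = £21,658,500 × £474.51 ÷ £255.40 = £40,239,526.

£40,239,526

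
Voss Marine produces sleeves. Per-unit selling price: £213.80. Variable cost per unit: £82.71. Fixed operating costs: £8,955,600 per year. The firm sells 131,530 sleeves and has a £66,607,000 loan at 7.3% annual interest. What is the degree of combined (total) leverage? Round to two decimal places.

5.04

At 131,530 units, contribution = 131,530 × £131.09 = £17,242,267.70.
EBIT = £17,242,267.70 − £8,955,600 = £8,286,667.70. Interest = £4,862,311.00, so EBIT − I = £3,424,356.70.
Degree of total leverage = total CM / (EBIT − interest) = £17,242,267.70 / £3,424,356.70 = 5.0352.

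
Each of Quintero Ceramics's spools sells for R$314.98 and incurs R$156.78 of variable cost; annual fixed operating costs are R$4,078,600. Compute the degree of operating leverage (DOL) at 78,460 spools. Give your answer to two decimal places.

1.49

Contribution at this volume is 78,460 × R$158.20 = R$12,412,372.00.
Operating income = contribution − fixed costs = R$12,412,372.00 − R$4,078,600 = R$8,333,772.00.
DOL = contribution ÷ EBIT = R$12,412,372.00 ÷ R$8,333,772.00 = 1.4894.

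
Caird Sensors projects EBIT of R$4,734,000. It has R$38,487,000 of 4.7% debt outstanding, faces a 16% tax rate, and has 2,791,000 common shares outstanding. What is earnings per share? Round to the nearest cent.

R$0.88

Pre-tax income = R$4,734,000 − R$1,808,889.00 = R$2,925,111.00.
After tax at 16%: net income = R$2,925,111.00 × 0.84 = R$2,457,093.24.
EPS = R$2,457,093.24 ÷ 2,791,000 = R$0.88.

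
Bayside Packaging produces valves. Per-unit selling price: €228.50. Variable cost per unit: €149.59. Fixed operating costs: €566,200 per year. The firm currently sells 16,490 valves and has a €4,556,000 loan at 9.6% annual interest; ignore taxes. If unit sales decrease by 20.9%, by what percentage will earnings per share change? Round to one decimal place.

Contribution at this volume is 16,490 × €78.91 = €1,301,225.90.
Operating income = contribution − fixed costs = €1,301,225.90 − €566,200 = €735,025.90.
Interest = €437,376.00, so EBIT − I = €297,649.90.
Degree of combined leverage = contribution ÷ (EBIT − I) = €1,301,225.90 ÷ €297,649.90 = 4.3717.
EPS therefore changes by 4.3717 × (-20.9%) = -91.4%.

-91.4%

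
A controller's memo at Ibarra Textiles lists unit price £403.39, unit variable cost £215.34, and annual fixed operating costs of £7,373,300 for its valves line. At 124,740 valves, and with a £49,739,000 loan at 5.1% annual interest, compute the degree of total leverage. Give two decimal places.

At 124,740 units, contribution = 124,740 × £188.05 = £23,457,357.00.
Operating income = contribution − fixed costs = £23,457,357.00 − £7,373,300 = £16,084,057.00. Interest = £2,536,689.00.
DOL = £23,457,357.00 ÷ £16,084,057.00 = 1.4584; DFL = £16,084,057.00 ÷ £13,547,368.00 = 1.1872.
DCL = DOL × DFL = 1.4584 × 1.1872 = 1.7314.

1.73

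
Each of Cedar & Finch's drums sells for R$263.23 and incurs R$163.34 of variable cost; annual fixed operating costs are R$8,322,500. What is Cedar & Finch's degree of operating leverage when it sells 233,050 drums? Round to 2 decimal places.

1.56

Contribution at this volume is 233,050 × R$99.89 = R$23,279,364.50.
Operating income = contribution − fixed costs = R$23,279,364.50 − R$8,322,500 = R$14,956,864.50.
So DOL = total CM / EBIT = R$23,279,364.50 / R$14,956,864.50 = 1.5564.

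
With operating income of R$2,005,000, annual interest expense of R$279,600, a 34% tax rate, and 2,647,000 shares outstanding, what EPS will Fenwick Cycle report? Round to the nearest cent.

R$0.43

Interest = R$279,600.00, so EBT = R$2,005,000 − R$279,600.00 = R$1,725,400.00.
After tax at 34%: net income = R$1,725,400.00 × 0.66 = R$1,138,764.00.
EPS = R$1,138,764.00 ÷ 2,647,000 = R$0.43.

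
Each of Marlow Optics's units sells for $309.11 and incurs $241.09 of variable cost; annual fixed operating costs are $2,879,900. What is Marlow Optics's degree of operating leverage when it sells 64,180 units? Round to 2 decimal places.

2.94

At 64,180 units, contribution = 64,180 × $68.02 = $4,365,523.60.
Operating income = contribution − fixed costs = $4,365,523.60 − $2,879,900 = $1,485,623.60.
So DOL = total CM / EBIT = $4,365,523.60 / $1,485,623.60 = 2.9385.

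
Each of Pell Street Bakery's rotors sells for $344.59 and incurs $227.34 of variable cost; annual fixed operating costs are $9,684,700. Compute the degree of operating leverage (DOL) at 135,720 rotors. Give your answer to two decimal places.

2.55

Contribution at this volume is 135,720 × $117.25 = $15,913,170.00.
EBIT = $15,913,170.00 − $9,684,700 = $6,228,470.00.
Degree of operating leverage = $15,913,170.00 / $6,228,470.00 = 2.5549.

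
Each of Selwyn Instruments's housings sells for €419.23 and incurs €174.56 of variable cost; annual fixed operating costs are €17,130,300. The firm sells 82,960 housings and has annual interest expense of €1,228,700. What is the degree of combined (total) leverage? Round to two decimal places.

Contribution at this volume is 82,960 × €244.67 = €20,297,823.20.
Operating income = contribution − fixed costs = €20,297,823.20 − €17,130,300 = €3,167,523.20. Interest = €1,228,700.00.
DOL = €20,297,823.20 ÷ €3,167,523.20 = 6.4081; DFL = €3,167,523.20 ÷ €1,938,823.20 = 1.6337.
Combined leverage = 6.4081 × 1.6337 = 10.4689.

10.47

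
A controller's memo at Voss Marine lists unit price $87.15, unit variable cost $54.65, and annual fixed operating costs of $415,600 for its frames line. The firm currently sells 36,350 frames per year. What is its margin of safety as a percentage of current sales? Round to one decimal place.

64.8%

Contribution margin per unit = $87.15 − $54.65 = $32.50. Break-even units = $415,600 ÷ $32.50 = 12,787.69; break-even revenue = 12,787.69 × $87.15 = $1,114,447.38.
Current sales = 36,350 × $87.15 = $3,167,902.50.
Margin of safety = ($3,167,902.50 − $1,114,447.38) ÷ $3,167,902.50 = 64.8%.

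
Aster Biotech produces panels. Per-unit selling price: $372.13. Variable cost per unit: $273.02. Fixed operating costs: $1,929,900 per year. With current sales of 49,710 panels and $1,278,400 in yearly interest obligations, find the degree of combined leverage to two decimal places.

Total contribution margin = 49,710 × $99.11 = $4,926,758.10.
EBIT = $4,926,758.10 − $1,929,900 = $2,996,858.10. Interest = $1,278,400.00.
DOL = $4,926,758.10 ÷ $2,996,858.10 = 1.6440; DFL = $2,996,858.10 ÷ $1,718,458.10 = 1.7439.
Combined leverage = 1.6440 × 1.7439 = 2.8670.

2.87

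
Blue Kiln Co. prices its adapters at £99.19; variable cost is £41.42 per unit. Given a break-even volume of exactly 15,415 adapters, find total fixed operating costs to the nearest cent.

£890,524.55

Each unit contributes £99.19 − £41.42 = £57.77.
Fixed costs = break-even units × CM = 15,415 × £57.77 = £890,524.55.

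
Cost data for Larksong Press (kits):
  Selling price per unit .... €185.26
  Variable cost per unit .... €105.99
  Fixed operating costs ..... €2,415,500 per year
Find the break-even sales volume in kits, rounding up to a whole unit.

30,472 kits

Each unit contributes €185.26 − €105.99 = €79.27.
Break-even Q = €2,415,500 / €79.27 = 30,471.81 → 30,472 kits.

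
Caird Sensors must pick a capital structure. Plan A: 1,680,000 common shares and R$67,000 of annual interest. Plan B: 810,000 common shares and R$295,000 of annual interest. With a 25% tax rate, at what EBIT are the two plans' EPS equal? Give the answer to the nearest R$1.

Set EPS_A = EPS_B: (EBIT − R$67,000)(1 − 0.25) ÷ 1,680,000 = (EBIT − R$295,000)(1 − 0.25) ÷ 810,000.
The (1 − t) factor cancels: (EBIT − 67,000) × 810,000 = (EBIT − 295,000) × 1,680,000.
Solving, EBIT = (295,000·1,680,000 − 67,000·810,000) / (1,680,000 − 810,000) = 441,330,000,000 / 870,000 = 507,275.86.

R$507,276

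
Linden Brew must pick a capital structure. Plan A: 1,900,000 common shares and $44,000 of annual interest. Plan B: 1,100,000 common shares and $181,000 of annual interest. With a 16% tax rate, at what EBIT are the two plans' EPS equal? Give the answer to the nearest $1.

$369,375

Set EPS_A = EPS_B: (EBIT − $44,000)(1 − 0.16) ÷ 1,900,000 = (EBIT − $181,000)(1 − 0.16) ÷ 1,100,000.
Cancelling (1 − t) and cross-multiplying: 1,100,000·(EBIT − 44,000) = 1,900,000·(EBIT − 181,000).
EBIT × (1,900,000 − 1,100,000) = 181,000 × 1,900,000 − 44,000 × 1,100,000 = 295,500,000,000, so EBIT = 295,500,000,000 ÷ 800,000 = 369,375.00.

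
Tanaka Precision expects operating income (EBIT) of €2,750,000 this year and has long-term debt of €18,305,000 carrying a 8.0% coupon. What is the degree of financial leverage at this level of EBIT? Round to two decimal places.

Interest = €1,464,400.00.
Degree of financial leverage = EBIT / (EBIT − interest) = €2,750,000 / €1,285,600.00 = 2.1391.

2.14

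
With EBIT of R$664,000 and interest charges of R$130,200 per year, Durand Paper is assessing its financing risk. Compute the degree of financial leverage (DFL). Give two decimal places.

Annual interest charges come to R$130,200.00.
DFL = EBIT ÷ (EBIT − I) = R$664,000 ÷ (R$664,000 − R$130,200.00) = R$664,000 ÷ R$533,800.00 = 1.2439.

1.24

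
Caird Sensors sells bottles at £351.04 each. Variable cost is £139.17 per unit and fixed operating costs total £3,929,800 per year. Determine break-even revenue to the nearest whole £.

Contribution margin per unit = £351.04 − £139.17 = £211.87, a CM ratio of £211.87 ÷ £351.04 = 0.6035.
Break-even revenue = fixed costs × price ÷ CM = £3,929,800 × £351.04 ÷ £211.87 = £6,511,148.

£6,511,148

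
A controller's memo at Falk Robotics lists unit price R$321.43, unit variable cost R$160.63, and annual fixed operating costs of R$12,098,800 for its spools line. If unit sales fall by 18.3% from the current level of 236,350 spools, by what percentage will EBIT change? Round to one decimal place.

Contribution at this volume is 236,350 × R$160.80 = R$38,005,080.00.
Operating income = contribution − fixed costs = R$38,005,080.00 − R$12,098,800 = R$25,906,280.00.
Degree of operating leverage = R$38,005,080.00 / R$25,906,280.00 = 1.4670.
So EBIT moves 1.4670 × (-18.3%) = -26.8%.

-26.8%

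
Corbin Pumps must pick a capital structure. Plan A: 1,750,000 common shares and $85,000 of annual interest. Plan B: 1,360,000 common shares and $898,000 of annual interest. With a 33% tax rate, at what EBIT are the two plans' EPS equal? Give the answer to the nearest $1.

$3,733,077

At indifference, (EBIT − 85,000)(1 − t)/1,750,000 = (EBIT − 898,000)(1 − t)/1,360,000.
The (1 − t) factor cancels: (EBIT − 85,000) × 1,360,000 = (EBIT − 898,000) × 1,750,000.
EBIT × (1,750,000 − 1,360,000) = 898,000 × 1,750,000 − 85,000 × 1,360,000 = 1,455,900,000,000, so EBIT = 1,455,900,000,000 ÷ 390,000 = 3,733,076.92.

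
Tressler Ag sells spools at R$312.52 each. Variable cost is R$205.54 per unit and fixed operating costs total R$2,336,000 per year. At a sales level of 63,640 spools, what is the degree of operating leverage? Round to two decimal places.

1.52

At 63,640 units, contribution = 63,640 × R$106.98 = R$6,808,207.20.
EBIT = R$6,808,207.20 − R$2,336,000 = R$4,472,207.20.
So DOL = total CM / EBIT = R$6,808,207.20 / R$4,472,207.20 = 1.5223.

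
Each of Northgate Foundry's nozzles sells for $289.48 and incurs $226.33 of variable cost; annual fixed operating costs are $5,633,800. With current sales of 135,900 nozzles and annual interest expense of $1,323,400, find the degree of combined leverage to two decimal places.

Contribution at this volume is 135,900 × $63.15 = $8,582,085.00.
EBIT = $8,582,085.00 − $5,633,800 = $2,948,285.00. Interest = $1,323,400.00, so EBIT − I = $1,624,885.00.
DCL = contribution ÷ (EBIT − I) = $8,582,085.00 ÷ $1,624,885.00 = 5.2817.

5.28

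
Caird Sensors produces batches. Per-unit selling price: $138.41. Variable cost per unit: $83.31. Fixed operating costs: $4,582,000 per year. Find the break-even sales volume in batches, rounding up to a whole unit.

Each unit contributes $138.41 − $83.31 = $55.10.
Break-even volume = fixed costs ÷ CM per unit = $4,582,000 ÷ $55.10 = 83,157.89, so 83,158 batches.

83,158 batches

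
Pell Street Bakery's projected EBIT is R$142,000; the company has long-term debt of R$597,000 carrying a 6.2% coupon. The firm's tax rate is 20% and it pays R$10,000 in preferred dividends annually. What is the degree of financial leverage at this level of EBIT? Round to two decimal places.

Annual interest charges come to R$37,014.00.
Preferred dividends grossed up pre-tax: R$10,000 / (1 − 0.20) = R$12,500.00.
DFL = EBIT ÷ [EBIT − I − D_p/(1−t)] = R$142,000 ÷ [R$142,000 − R$37,014.00 − R$12,500.00] = R$142,000 ÷ R$92,486.00 = 1.5354.

1.54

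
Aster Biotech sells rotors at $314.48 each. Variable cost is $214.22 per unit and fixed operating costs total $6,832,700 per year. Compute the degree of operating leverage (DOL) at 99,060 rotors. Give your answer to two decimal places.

Total contribution margin = 99,060 × $100.26 = $9,931,755.60.
EBIT = $9,931,755.60 − $6,832,700 = $3,099,055.60.
Degree of operating leverage = $9,931,755.60 / $3,099,055.60 = 3.2048.

3.20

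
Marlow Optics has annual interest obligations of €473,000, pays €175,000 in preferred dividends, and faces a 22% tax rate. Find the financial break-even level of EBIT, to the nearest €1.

€697,359

Preferred dividends are paid after tax, so their pre-tax equivalent is €175,000 ÷ (1 − 0.22) = €224,358.97.
EPS = 0 when EBIT covers interest plus the pre-tax preferred burden: €473,000 + €224,358.97 = €697,358.97.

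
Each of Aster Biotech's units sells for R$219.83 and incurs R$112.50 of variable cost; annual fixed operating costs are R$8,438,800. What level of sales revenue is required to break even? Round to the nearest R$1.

R$17,284,090

Contribution margin per unit = R$219.83 − R$112.50 = R$107.33, a CM ratio of R$107.33 ÷ R$219.83 = 0.4882.
Break-even sales = FC ÷ CM ratio = R$8,438,800 × R$219.83 / R$107.33 = R$17,284,090.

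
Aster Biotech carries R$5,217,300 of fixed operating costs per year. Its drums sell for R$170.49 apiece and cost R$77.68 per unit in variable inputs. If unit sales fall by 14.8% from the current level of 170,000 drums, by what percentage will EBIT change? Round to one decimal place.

-22.1%

Contribution at this volume is 170,000 × R$92.81 = R$15,777,700.00.
Operating income = contribution − fixed costs = R$15,777,700.00 − R$5,217,300 = R$10,560,400.00.
Degree of operating leverage = R$15,777,700.00 / R$10,560,400.00 = 1.4940.
%ΔEBIT = DOL × %ΔSales = 1.4940 × -14.8% = -22.1%.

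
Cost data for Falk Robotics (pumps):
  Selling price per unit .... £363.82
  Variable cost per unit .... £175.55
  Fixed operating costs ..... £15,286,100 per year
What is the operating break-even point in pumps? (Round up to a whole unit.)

81,193 pumps

Unit CM = price − variable cost = £363.82 − £175.55 = £188.27.
Break-even volume = fixed costs ÷ CM per unit = £15,286,100 ÷ £188.27 = 81,192.44, so 81,193 pumps.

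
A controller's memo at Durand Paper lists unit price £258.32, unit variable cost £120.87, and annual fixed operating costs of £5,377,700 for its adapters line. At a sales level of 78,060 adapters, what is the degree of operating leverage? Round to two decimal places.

Total contribution margin = 78,060 × £137.45 = £10,729,347.00.
Operating income = contribution − fixed costs = £10,729,347.00 − £5,377,700 = £5,351,647.00.
So DOL = total CM / EBIT = £10,729,347.00 / £5,351,647.00 = 2.0049.

2.00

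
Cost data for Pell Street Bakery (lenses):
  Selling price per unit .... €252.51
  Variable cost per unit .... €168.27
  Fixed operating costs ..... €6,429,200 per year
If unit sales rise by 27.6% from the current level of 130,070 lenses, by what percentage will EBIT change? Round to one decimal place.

At 130,070 units, contribution = 130,070 × €84.24 = €10,957,096.80.
EBIT = €10,957,096.80 − €6,429,200 = €4,527,896.80.
Degree of operating leverage = €10,957,096.80 / €4,527,896.80 = 2.4199.
Operating income changes by 2.4199 × +27.6% = +66.8%.

+66.8%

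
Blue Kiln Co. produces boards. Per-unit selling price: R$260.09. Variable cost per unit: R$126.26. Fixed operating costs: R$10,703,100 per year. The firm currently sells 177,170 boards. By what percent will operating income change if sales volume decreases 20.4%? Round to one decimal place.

-37.2%

At 177,170 units, contribution = 177,170 × R$133.83 = R$23,710,661.10.
Operating income = contribution − fixed costs = R$23,710,661.10 − R$10,703,100 = R$13,007,561.10.
Degree of operating leverage = R$23,710,661.10 / R$13,007,561.10 = 1.8228.
So EBIT moves 1.8228 × (-20.4%) = -37.2%.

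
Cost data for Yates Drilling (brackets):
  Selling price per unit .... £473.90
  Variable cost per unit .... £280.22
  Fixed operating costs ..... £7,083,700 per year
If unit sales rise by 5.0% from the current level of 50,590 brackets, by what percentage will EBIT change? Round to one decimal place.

Contribution at this volume is 50,590 × £193.68 = £9,798,271.20.
Subtracting fixed costs: EBIT = £9,798,271.20 − £7,083,700 = £2,714,571.20.
Degree of operating leverage = £9,798,271.20 / £2,714,571.20 = 3.6095.
%ΔEBIT = DOL × %ΔSales = 3.6095 × +5.0% = +18.0%.

+18.0%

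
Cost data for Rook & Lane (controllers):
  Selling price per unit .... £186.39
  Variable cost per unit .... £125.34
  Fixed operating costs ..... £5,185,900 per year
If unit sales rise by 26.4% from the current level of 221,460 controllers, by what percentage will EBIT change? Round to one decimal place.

Total contribution margin = 221,460 × £61.05 = £13,520,133.00.
EBIT = £13,520,133.00 − £5,185,900 = £8,334,233.00.
So DOL = total CM / EBIT = £13,520,133.00 / £8,334,233.00 = 1.6222.
%ΔEBIT = DOL × %ΔSales = 1.6222 × +26.4% = +42.8%.

+42.8%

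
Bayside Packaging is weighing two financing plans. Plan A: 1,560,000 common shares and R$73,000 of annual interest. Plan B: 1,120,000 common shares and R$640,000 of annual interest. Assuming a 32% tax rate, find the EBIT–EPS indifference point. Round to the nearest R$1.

At indifference, (EBIT − 73,000)(1 − t)/1,560,000 = (EBIT − 640,000)(1 − t)/1,120,000.
Cancelling (1 − t) and cross-multiplying: 1,120,000·(EBIT − 73,000) = 1,560,000·(EBIT − 640,000).
EBIT × (1,560,000 − 1,120,000) = 640,000 × 1,560,000 − 73,000 × 1,120,000 = 916,640,000,000, so EBIT = 916,640,000,000 ÷ 440,000 = 2,083,272.73.

R$2,083,273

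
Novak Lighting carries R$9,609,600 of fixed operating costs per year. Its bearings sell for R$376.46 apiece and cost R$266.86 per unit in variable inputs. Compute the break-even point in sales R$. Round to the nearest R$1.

Contribution margin per unit = R$376.46 − R$266.86 = R$109.60, a CM ratio of R$109.60 ÷ R$376.46 = 0.2911.
Break-even sales = FC ÷ CM ratio = R$9,609,600 × R$376.46 / R$109.60 = R$33,007,573.

R$33,007,573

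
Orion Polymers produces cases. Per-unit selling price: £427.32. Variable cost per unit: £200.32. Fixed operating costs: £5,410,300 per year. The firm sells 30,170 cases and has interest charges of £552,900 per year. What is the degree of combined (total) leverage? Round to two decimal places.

Contribution at this volume is 30,170 × £227.00 = £6,848,590.00.
Operating income = contribution − fixed costs = £6,848,590.00 − £5,410,300 = £1,438,290.00. Interest = £552,900.00, so EBIT − I = £885,390.00.
Degree of total leverage = total CM / (EBIT − interest) = £6,848,590.00 / £885,390.00 = 7.7351.

7.74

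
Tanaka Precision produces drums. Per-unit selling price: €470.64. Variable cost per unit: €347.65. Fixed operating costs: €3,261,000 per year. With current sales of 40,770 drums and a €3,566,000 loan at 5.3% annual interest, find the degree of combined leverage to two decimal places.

At 40,770 units, contribution = 40,770 × €122.99 = €5,014,302.30.
EBIT = €5,014,302.30 − €3,261,000 = €1,753,302.30. Interest = €188,998.00, so EBIT − I = €1,564,304.30.
Degree of total leverage = total CM / (EBIT − interest) = €5,014,302.30 / €1,564,304.30 = 3.2055.

3.21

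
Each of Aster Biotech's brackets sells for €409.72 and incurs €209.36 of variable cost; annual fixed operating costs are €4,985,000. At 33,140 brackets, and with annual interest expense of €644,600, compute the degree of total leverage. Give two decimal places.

Contribution at this volume is 33,140 × €200.36 = €6,639,930.40.
EBIT = €6,639,930.40 − €4,985,000 = €1,654,930.40. Interest = €644,600.00.
DOL = €6,639,930.40 ÷ €1,654,930.40 = 4.0122; DFL = €1,654,930.40 ÷ €1,010,330.40 = 1.6380.
Combined leverage = 4.0122 × 1.6380 = 6.5720.

6.57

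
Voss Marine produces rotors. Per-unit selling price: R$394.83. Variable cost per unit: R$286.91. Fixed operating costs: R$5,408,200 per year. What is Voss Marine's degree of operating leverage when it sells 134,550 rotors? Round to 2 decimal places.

Contribution at this volume is 134,550 × R$107.92 = R$14,520,636.00.
Operating income = contribution − fixed costs = R$14,520,636.00 − R$5,408,200 = R$9,112,436.00.
Degree of operating leverage = R$14,520,636.00 / R$9,112,436.00 = 1.5935.

1.59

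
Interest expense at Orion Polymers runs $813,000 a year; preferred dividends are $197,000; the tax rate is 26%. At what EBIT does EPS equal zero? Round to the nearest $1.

$1,079,216

Grossing the preferred dividend up to pre-tax terms: $197,000 / (1 − 0.26) = $266,216.22.
Financial break-even EBIT = interest + D_p ÷ (1 − t) = $813,000 + $266,216.22 = $1,079,216.22.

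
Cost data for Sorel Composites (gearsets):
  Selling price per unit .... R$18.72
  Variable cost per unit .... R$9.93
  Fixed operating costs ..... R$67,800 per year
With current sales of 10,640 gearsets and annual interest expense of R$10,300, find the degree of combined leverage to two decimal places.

At 10,640 units, contribution = 10,640 × R$8.79 = R$93,525.60.
Operating income = contribution − fixed costs = R$93,525.60 − R$67,800 = R$25,725.60. Interest = R$10,300.00, so EBIT − I = R$15,425.60.
DCL = contribution ÷ (EBIT − I) = R$93,525.60 ÷ R$15,425.60 = 6.0630.

6.06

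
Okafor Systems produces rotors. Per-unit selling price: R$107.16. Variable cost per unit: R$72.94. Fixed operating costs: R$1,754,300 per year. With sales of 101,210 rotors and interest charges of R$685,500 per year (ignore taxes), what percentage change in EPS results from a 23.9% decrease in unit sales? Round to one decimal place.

Contribution at this volume is 101,210 × R$34.22 = R$3,463,406.20.
EBIT = R$3,463,406.20 − R$1,754,300 = R$1,709,106.20.
After interest of R$685,500.00, pre-tax earnings = R$1,023,606.20.
DCL = total CM / (EBIT − I) = R$3,463,406.20 / R$1,023,606.20 = 3.3835.
EPS therefore changes by 3.3835 × (-23.9%) = -80.9%.

-80.9%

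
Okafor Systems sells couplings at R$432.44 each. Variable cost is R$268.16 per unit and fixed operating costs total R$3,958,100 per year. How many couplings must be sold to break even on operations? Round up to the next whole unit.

24,094 couplings

Unit CM = price − variable cost = R$432.44 − R$268.16 = R$164.28.
Break-even Q = R$3,958,100 / R$164.28 = 24,093.62 → 24,094 couplings.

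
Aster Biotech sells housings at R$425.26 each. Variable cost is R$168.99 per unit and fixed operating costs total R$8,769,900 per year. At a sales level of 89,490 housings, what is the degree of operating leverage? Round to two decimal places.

1.62

Total contribution margin = 89,490 × R$256.27 = R$22,933,602.30.
Subtracting fixed costs: EBIT = R$22,933,602.30 − R$8,769,900 = R$14,163,702.30.
DOL = contribution ÷ EBIT = R$22,933,602.30 ÷ R$14,163,702.30 = 1.6192.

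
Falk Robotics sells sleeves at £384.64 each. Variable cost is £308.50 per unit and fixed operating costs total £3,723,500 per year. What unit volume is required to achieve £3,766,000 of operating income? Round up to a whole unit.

98,365 sleeves

Contribution margin per unit = £384.64 − £308.50 = £76.14.
Need Q such that Q × £76.14 − £3,723,500 = £3,766,000, i.e. Q = £7,489,500 / £76.14 = 98,364.85 → 98,365.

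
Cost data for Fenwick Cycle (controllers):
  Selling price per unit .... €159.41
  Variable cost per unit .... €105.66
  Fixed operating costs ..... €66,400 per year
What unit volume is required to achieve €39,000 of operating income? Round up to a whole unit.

Unit CM = price − variable cost = €159.41 − €105.66 = €53.75.
Units = (FC + target) / CM = (€66,400 + €39,000) / €53.75 = 1,960.93, so 1,961 controllers.

1,961 controllers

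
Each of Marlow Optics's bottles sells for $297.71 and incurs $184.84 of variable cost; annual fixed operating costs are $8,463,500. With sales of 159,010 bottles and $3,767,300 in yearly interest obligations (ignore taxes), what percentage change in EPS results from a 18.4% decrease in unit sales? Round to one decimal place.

-57.8%

Contribution at this volume is 159,010 × $112.87 = $17,947,458.70.
Operating income = contribution − fixed costs = $17,947,458.70 − $8,463,500 = $9,483,958.70.
Interest = $3,767,300.00, so EBIT − I = $5,716,658.70.
DCL = total CM / (EBIT − I) = $17,947,458.70 / $5,716,658.70 = 3.1395.
EPS therefore changes by 3.1395 × (-18.4%) = -57.8%.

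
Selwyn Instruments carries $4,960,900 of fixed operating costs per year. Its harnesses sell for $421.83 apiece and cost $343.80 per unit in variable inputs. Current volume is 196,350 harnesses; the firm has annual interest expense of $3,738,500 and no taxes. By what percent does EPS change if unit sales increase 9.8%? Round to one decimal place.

+22.7%

Contribution at this volume is 196,350 × $78.03 = $15,321,190.50.
Operating income = contribution − fixed costs = $15,321,190.50 − $4,960,900 = $10,360,290.50.
Interest = $3,738,500.00, so EBIT − I = $6,621,790.50.
DCL = total CM / (EBIT − I) = $15,321,190.50 / $6,621,790.50 = 2.3138.
%ΔEPS = DCL × %ΔSales = 2.3138 × +9.8% = +22.7%.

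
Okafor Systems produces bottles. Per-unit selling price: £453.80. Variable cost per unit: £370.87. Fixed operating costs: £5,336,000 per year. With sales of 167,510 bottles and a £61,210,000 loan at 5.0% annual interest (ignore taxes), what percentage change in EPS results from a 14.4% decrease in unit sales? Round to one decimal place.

Contribution at this volume is 167,510 × £82.93 = £13,891,604.30.
EBIT = £13,891,604.30 − £5,336,000 = £8,555,604.30.
Interest = £3,060,500.00, so EBIT − I = £5,495,104.30.
Degree of combined leverage = contribution ÷ (EBIT − I) = £13,891,604.30 ÷ £5,495,104.30 = 2.5280.
EPS therefore changes by 2.5280 × (-14.4%) = -36.4%.

-36.4%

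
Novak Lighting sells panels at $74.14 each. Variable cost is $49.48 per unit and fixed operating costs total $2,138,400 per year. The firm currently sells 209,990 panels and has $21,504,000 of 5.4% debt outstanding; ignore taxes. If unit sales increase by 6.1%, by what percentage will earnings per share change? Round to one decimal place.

+16.8%

At 209,990 units, contribution = 209,990 × $24.66 = $5,178,353.40.
EBIT = $5,178,353.40 − $2,138,400 = $3,039,953.40.
After interest of $1,161,216.00, pre-tax earnings = $1,878,737.40.
Degree of combined leverage = contribution ÷ (EBIT − I) = $5,178,353.40 ÷ $1,878,737.40 = 2.7563.
%ΔEPS = DCL × %ΔSales = 2.7563 × +6.1% = +16.8%.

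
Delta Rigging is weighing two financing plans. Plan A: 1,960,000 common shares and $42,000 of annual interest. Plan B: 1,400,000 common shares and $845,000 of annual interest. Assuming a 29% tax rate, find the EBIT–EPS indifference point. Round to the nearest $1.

$2,852,500

Set EPS_A = EPS_B: (EBIT − $42,000)(1 − 0.29) ÷ 1,960,000 = (EBIT − $845,000)(1 − 0.29) ÷ 1,400,000.
Cancelling (1 − t) and cross-multiplying: 1,400,000·(EBIT − 42,000) = 1,960,000·(EBIT − 845,000).
Solving, EBIT = (845,000·1,960,000 − 42,000·1,400,000) / (1,960,000 − 1,400,000) = 1,597,400,000,000 / 560,000 = 2,852,500.00.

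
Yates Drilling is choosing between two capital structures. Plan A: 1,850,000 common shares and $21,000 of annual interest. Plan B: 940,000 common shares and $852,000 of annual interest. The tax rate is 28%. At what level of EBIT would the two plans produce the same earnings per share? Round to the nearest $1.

At indifference, (EBIT − 21,000)(1 − t)/1,850,000 = (EBIT − 852,000)(1 − t)/940,000.
Cancelling (1 − t) and cross-multiplying: 940,000·(EBIT − 21,000) = 1,850,000·(EBIT − 852,000).
EBIT × (1,850,000 − 940,000) = 852,000 × 1,850,000 − 21,000 × 940,000 = 1,556,460,000,000, so EBIT = 1,556,460,000,000 ÷ 910,000 = 1,710,395.60.

$1,710,396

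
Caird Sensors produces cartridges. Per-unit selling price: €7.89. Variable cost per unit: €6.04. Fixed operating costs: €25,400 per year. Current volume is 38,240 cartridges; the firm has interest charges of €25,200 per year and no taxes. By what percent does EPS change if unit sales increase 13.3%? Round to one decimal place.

At 38,240 units, contribution = 38,240 × €1.85 = €70,744.00.
Subtracting fixed costs: EBIT = €70,744.00 − €25,400 = €45,344.00.
Interest = €25,200.00, so EBIT − I = €20,144.00.
Degree of combined leverage = contribution ÷ (EBIT − I) = €70,744.00 ÷ €20,144.00 = 3.5119.
EPS therefore changes by 3.5119 × (+13.3%) = +46.7%.

+46.7%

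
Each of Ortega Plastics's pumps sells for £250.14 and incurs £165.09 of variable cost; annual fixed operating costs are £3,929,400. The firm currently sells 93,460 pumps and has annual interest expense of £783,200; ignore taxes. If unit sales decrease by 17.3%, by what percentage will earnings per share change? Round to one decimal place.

Contribution at this volume is 93,460 × £85.05 = £7,948,773.00.
EBIT = £7,948,773.00 − £3,929,400 = £4,019,373.00.
Interest = £783,200.00, so EBIT − I = £3,236,173.00.
DCL = total CM / (EBIT − I) = £7,948,773.00 / £3,236,173.00 = 2.4562.
%ΔEPS = DCL × %ΔSales = 2.4562 × -17.3% = -42.5%.

-42.5%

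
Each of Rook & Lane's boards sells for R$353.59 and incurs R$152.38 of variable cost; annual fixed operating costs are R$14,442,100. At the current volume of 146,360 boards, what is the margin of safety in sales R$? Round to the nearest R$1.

R$26,372,067

Unit CM = price − variable cost = R$353.59 − R$152.38 = R$201.21. Break-even units = R$14,442,100 ÷ R$201.21 = 71,776.25; break-even revenue = 71,776.25 × R$353.59 = R$25,379,365.53.
Actual sales revenue = 146,360 × R$353.59 = R$51,751,432.40.
Margin of safety = R$51,751,432.40 − R$25,379,365.53 = R$26,372,067.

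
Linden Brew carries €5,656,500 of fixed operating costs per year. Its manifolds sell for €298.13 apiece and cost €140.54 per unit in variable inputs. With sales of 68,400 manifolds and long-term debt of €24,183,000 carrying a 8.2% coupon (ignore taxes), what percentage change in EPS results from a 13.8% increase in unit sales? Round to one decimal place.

+47.4%

Contribution at this volume is 68,400 × €157.59 = €10,779,156.00.
EBIT = €10,779,156.00 − €5,656,500 = €5,122,656.00.
Interest = €1,983,006.00, so EBIT − I = €3,139,650.00.
Degree of combined leverage = contribution ÷ (EBIT − I) = €10,779,156.00 ÷ €3,139,650.00 = 3.4332.
%ΔEPS = DCL × %ΔSales = 3.4332 × +13.8% = +47.4%.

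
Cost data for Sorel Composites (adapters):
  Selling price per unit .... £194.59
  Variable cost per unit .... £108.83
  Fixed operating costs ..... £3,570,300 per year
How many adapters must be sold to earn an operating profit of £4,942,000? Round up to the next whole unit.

Each unit contributes £194.59 − £108.83 = £85.76.
Need Q such that Q × £85.76 − £3,570,300 = £4,942,000, i.e. Q = £8,512,300 / £85.76 = 99,257.23 → 99,258.

99,258 adapters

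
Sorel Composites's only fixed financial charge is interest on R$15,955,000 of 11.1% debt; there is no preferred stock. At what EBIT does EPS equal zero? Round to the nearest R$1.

R$1,771,005

Annual interest = 11.1% × R$15,955,000 = R$1,771,005.00.
With no preferred dividends, EPS = 0 when EBIT exactly covers interest, so the financial break-even EBIT is R$1,771,005.00.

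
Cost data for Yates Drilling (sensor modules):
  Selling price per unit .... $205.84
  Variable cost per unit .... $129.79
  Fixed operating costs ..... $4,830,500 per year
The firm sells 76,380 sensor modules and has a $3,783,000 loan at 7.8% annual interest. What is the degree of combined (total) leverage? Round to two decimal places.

8.50

At 76,380 units, contribution = 76,380 × $76.05 = $5,808,699.00.
EBIT = $5,808,699.00 − $4,830,500 = $978,199.00. Interest = $295,074.00.
DOL = $5,808,699.00 ÷ $978,199.00 = 5.9382; DFL = $978,199.00 ÷ $683,125.00 = 1.4319.
DCL = DOL × DFL = 5.9382 × 1.4319 = 8.5029.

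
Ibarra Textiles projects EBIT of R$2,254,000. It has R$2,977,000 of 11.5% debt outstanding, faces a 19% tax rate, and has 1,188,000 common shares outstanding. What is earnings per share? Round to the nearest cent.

Interest = R$342,355.00, so EBT = R$2,254,000 − R$342,355.00 = R$1,911,645.00.
Net income = R$1,911,645.00 × (1 − 0.19) = R$1,548,432.45.
EPS = R$1,548,432.45 ÷ 1,188,000 = R$1.30.

R$1.30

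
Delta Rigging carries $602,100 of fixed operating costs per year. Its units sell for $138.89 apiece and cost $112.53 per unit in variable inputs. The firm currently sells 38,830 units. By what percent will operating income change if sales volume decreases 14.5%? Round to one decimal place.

-35.2%

Total contribution margin = 38,830 × $26.36 = $1,023,558.80.
Operating income = contribution − fixed costs = $1,023,558.80 − $602,100 = $421,458.80.
DOL = contribution ÷ EBIT = $1,023,558.80 ÷ $421,458.80 = 2.4286.
Operating income changes by 2.4286 × -14.5% = -35.2%.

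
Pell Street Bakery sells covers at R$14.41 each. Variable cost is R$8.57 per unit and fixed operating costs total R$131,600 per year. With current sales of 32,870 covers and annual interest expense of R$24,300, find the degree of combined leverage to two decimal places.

5.32

Contribution at this volume is 32,870 × R$5.84 = R$191,960.80.
Operating income = contribution − fixed costs = R$191,960.80 − R$131,600 = R$60,360.80. Interest = R$24,300.00.
DOL = R$191,960.80 ÷ R$60,360.80 = 3.1802; DFL = R$60,360.80 ÷ R$36,060.80 = 1.6739.
DCL = DOL × DFL = 3.1802 × 1.6739 = 5.3233.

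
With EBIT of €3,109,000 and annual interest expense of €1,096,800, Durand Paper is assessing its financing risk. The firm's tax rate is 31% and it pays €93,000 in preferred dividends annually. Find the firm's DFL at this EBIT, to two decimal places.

Annual interest charges come to €1,096,800.00.
Preferred dividends grossed up pre-tax: €93,000 / (1 − 0.31) = €134,782.61.
DFL = EBIT ÷ [EBIT − I − D_p/(1−t)] = €3,109,000 ÷ [€3,109,000 − €1,096,800.00 − €134,782.61] = €3,109,000 ÷ €1,877,417.39 = 1.6560.

1.66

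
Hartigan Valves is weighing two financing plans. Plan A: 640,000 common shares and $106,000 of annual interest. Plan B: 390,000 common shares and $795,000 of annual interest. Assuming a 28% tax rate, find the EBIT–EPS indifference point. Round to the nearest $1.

Set EPS_A = EPS_B: (EBIT − $106,000)(1 − 0.28) ÷ 640,000 = (EBIT − $795,000)(1 − 0.28) ÷ 390,000.
The (1 − t) factor cancels: (EBIT − 106,000) × 390,000 = (EBIT − 795,000) × 640,000.
Solving, EBIT = (795,000·640,000 − 106,000·390,000) / (640,000 − 390,000) = 467,460,000,000 / 250,000 = 1,869,840.00.

$1,869,840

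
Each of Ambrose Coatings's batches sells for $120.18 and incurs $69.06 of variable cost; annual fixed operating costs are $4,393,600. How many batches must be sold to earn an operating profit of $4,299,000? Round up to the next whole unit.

Each unit contributes $120.18 − $69.06 = $51.12.
Need Q such that Q × $51.12 − $4,393,600 = $4,299,000, i.e. Q = $8,692,600 / $51.12 = 170,043.04 → 170,044.

170,044 batches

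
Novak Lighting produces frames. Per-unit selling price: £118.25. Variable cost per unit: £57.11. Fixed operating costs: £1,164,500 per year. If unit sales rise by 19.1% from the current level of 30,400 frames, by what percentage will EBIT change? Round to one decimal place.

+51.1%

Total contribution margin = 30,400 × £61.14 = £1,858,656.00.
EBIT = £1,858,656.00 − £1,164,500 = £694,156.00.
Degree of operating leverage = £1,858,656.00 / £694,156.00 = 2.6776.
So EBIT moves 2.6776 × (+19.1%) = +51.1%.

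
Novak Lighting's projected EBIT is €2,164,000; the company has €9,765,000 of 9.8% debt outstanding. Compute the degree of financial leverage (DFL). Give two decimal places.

1.79

Annual interest charges come to €956,970.00.
DFL = EBIT ÷ (EBIT − I) = €2,164,000 ÷ (€2,164,000 − €956,970.00) = €2,164,000 ÷ €1,207,030.00 = 1.7928.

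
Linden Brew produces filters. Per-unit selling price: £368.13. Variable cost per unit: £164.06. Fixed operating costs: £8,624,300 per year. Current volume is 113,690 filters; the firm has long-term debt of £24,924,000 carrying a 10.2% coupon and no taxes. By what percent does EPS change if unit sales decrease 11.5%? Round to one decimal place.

At 113,690 units, contribution = 113,690 × £204.07 = £23,200,718.30.
Operating income = contribution − fixed costs = £23,200,718.30 − £8,624,300 = £14,576,418.30.
Interest = £2,542,248.00, so EBIT − I = £12,034,170.30.
DCL = total CM / (EBIT − I) = £23,200,718.30 / £12,034,170.30 = 1.9279.
EPS therefore changes by 1.9279 × (-11.5%) = -22.2%.

-22.2%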